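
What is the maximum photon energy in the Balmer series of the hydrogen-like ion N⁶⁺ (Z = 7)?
166.6698 eV

The series limit corresponds to the transition from n = ∞ to n = 2.
This is the highest energy (shortest wavelength) transition in the Balmer series.

E_∞ = 0 eV
E_2 = -13.6057 × 7² / 2² = -166.6698 eV

Energy at series limit:
ΔE = E_∞ - E_2 = 0 - (-166.6698) = 166.6698 eV

This energy equals the ionization energy from the n = 2 state of N⁶⁺.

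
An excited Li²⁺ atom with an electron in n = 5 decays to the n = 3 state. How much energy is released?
8.71 eV

The energy levels are E_n = -13.6057 Z² eV / n².

Energy at n = 5: E_5 = -13.6057 × 3² / 5² = -4.89805 eV
Energy at n = 3: E_3 = -13.6057 × 3² / 3² = -13.60570 eV

For emission (electron falling to lower state), the photon energy is:
E_photon = E_5 - E_3 = |-4.89805 - (-13.60570)|
E_photon = 8.71 eV

This energy is carried away by the emitted photon.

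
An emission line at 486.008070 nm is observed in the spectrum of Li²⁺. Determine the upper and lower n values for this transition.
n = 12 → n = 6

First, find the photon energy from the wavelength (hc = 1239.84 eV·nm):
E = hc/λ = 1239.84 eV·nm / 486.008070 nm = 2.5510688 eV

The energy levels of Li²⁺ satisfy E_n = -13.6057 × 3² / n² eV, so an emission n_i → n_f releases
ΔE = 13.6057 × 3² × (1/n_f² − 1/n_i²) eV.

Setting ΔE equal to the photon energy:
1/n_f² − 1/n_i² = 2.5510688 / (13.6057 × 3²) = 0.020833334

Since 1/n_i² must be positive, we need 1/n_f² > 0.020833334, i.e. n_f ≤ 6. For each allowed n_f, solve n_i = (1/n_f² − 0.020833334)^(−1/2) and check whether it is a whole number:
  n_f = 1: 1/n_i² = 1.000000000 − 0.020833334 = 0.979166666 → n_i = 1.011  (not an integer) ✗
  n_f = 2: 1/n_i² = 0.250000000 − 0.020833334 = 0.229166666 → n_i = 2.089  (not an integer) ✗
  n_f = 3: 1/n_i² = 0.111111111 − 0.020833334 = 0.090277777 → n_i = 3.328  (not an integer) ✗
  n_f = 4: 1/n_i² = 0.062500000 − 0.020833334 = 0.041666666 → n_i = 4.899  (not an integer) ✗
  n_f = 5: 1/n_i² = 0.040000000 − 0.020833334 = 0.019166666 → n_i = 7.223  (not an integer) ✗
  n_f = 6: 1/n_i² = 0.027777778 − 0.020833334 = 0.006944444 → n_i = 12.000  → integer, n_i = 12 ✓

Only n_f = 6 gives an integer upper level, n_i = 12.

The transition is from n = 12 to n = 6 (emission).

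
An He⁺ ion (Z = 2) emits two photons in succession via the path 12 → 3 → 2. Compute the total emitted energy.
13.23 eV

The energy levels of He⁺ are E_n = -13.6057 × 2² / n² eV.

First transition (12 → 3):
ΔE₁ = |E_3 - E_12|
ΔE₁ = |-6.04697778 - (-0.37793611)| = 5.66904 eV

Second transition (3 → 2):
ΔE₂ = |E_2 - E_3|
ΔE₂ = |-13.60570000 - (-6.04697778)| = 7.55872 eV

Total energy released:
E_total = ΔE₁ + ΔE₂ = 5.66904 + 7.55872 = 13.23 eV

Note: This equals the direct transition 12 → 2: 13.23 eV ✓
Energy is conserved regardless of the path taken.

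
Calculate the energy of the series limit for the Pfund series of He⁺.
2.176912 eV

The series limit corresponds to the transition from n = ∞ to n = 5.
This is the highest energy (shortest wavelength) transition in the Pfund series.

E_∞ = 0 eV
E_5 = -13.6057 × 2² / 5² = -2.176912 eV

Energy at series limit:
ΔE = E_∞ - E_5 = 0 - (-2.176912) = 2.176912 eV

This energy equals the ionization energy from the n = 5 state of He⁺.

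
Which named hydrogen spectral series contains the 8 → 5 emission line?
Pfund series

The spectral series in hydrogen are named based on the final (lower) energy level:
- Lyman series: n_final = 1 (ultraviolet)
- Balmer series: n_final = 2 (visible/near-UV)
- Paschen series: n_final = 3 (infrared)
- Brackett series: n_final = 4 (infrared)
- Pfund series: n_final = 5 (far infrared)

Since this transition ends at n = 5, it belongs to the Pfund series.

For reference, this 8 → 5 line has photon energy
ΔE = 13.6057 eV × (1/5² - 1/8²) = 0.33163894 eV,
corresponding to wavelength λ = hc/ΔE = 1239.84 eV·nm / 0.33163894 eV = 3738.52 nm in the far infrared region.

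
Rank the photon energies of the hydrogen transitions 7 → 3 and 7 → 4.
7 → 3

Calculate the energy for each transition:

Transition 7 → 3:
ΔE₁ = |E_3 - E_7| = |-13.6057/3² - (-13.6057/7²)|
ΔE₁ = |-1.51174444444 - (-0.27766734694)| = 1.23407710 eV

Transition 7 → 4:
ΔE₂ = |E_4 - E_7| = |-13.6057/4² - (-13.6057/7²)|
ΔE₂ = |-0.85035625000 - (-0.27766734694)| = 0.57268890 eV

Since 1.23407710 eV > 0.57268890 eV, the transition 7 → 3 emits the more energetic photon.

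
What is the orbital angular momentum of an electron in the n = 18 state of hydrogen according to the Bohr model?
1.90e-33 J·s (or 18ℏ)

In the Bohr model, angular momentum is quantized:
L = nℏ

where ℏ = h/(2π) = 1.0546e-34 J·s

For n = 18:
L = 18 × 1.0546e-34 J·s
L = 1.90e-33 J·s

This can also be written as L = 18ℏ.
The angular momentum is an integer multiple of the reduced Planck constant.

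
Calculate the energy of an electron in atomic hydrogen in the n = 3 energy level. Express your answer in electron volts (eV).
-1.51174 eV

The energy levels of a hydrogen-like atom are given by:
E_n = -13.6057 eV / n²

For n = 3:
E_3 = -13.6057 eV / 3²
E_3 = -13.6057 eV / 9
E_3 = -1.51174 eV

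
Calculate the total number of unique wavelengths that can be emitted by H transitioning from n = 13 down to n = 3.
55

The electron can occupy levels n = 3, 4, ..., 13 during de-excitation — that is m = 13 - 3 + 1 = 11 distinct levels.

The number of distinct spectral lines equals the number of ways to choose 2 of these m levels (each pair gives one possible emission transition):

Number of lines = m(m-1)/2 = 11×10/2 = 55

These correspond to all possible transitions between the 11 levels:
13 → 12, 13 → 11, 13 → 10, 13 → 9, 13 → 8, 13 → 7, 13 → 6, 13 → 5...

Each transition produces a photon with a unique energy (and thus wavelength). This count does not depend on Z.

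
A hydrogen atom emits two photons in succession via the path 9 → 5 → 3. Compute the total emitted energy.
1.343773 eV

The energy levels of hydrogen are E_n = -13.6057 / n² eV.

First transition (9 → 5):
ΔE₁ = |E_5 - E_9|
ΔE₁ = |-0.544228000000 - (-0.167971604938)| = 0.376256395 eV

Second transition (5 → 3):
ΔE₂ = |E_3 - E_5|
ΔE₂ = |-1.511744444444 - (-0.544228000000)| = 0.967516444 eV

Total energy released:
E_total = ΔE₁ + ΔE₂ = 0.376256395 + 0.967516444 = 1.343773 eV

Note: This equals the direct transition 9 → 3: 1.343773 eV ✓
Energy is conserved regardless of the path taken.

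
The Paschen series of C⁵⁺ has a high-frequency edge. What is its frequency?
1.3159e+16 Hz

The series limit corresponds to the transition from n = ∞ to n = 3.
This is the highest energy (shortest wavelength) transition in the Paschen series.

E_∞ = 0 eV
E_3 = -13.6057 × 6² / 3² = -54.42280000 eV

Energy at series limit:
ΔE = E_∞ - E_3 = 0 - (-54.42280000) = 54.42280000 eV
E = 54.42280000 eV × (1.602177 × 10⁻¹⁹ J/eV) = 8.719496e-18 J
f = E/h = 8.719496e-18 J / (6.62607 × 10⁻³⁴ J·s) = 1.3159e+16 Hz

This energy equals the ionization energy from the n = 3 state of C⁵⁺.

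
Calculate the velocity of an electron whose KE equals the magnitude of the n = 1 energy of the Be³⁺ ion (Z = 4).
8.75e+06 m/s (or 2.918943% of c)

The binding energy at n = 1 for Be³⁺ is:
E_1 = -13.6057 × 4²/1² = -217.69120000 eV
|E_1| = 217.69120000 eV

Convert to Joules:
KE = 217.69120000 eV × (1.602177 × 10⁻¹⁹ J/eV) = 3.4878e-17 J

Using KE = ½mv²:
v = √(2·KE/m_e)
v = √(2 × 3.4878e-17 J / 9.10938 × 10⁻³¹ kg)
v = 8.75e+06 m/s

This is approximately 2.918943% the speed of light.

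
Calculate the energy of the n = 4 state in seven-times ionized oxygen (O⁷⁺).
-54.42280 eV

For hydrogen-like ions, the energy levels scale with Z²:
E_n = -13.6057 Z² / n² eV

For O⁷⁺ (Z = 8) at n = 4:
E_4 = -13.6057 × 8² / 4²
E_4 = -13.6057 × 64 / 16
E_4 = -870.7648 / 16
E_4 = -54.42280 eV

The energy is 64 times more negative than hydrogen at the same n due to the stronger nuclear charge.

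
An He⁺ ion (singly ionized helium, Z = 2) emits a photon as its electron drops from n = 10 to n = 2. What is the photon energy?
13.0615 eV

The energy levels are E_n = -13.6057 Z² eV / n².

Energy at n = 10: E_10 = -13.6057 × 2² / 10² = -0.5442280 eV
Energy at n = 2: E_2 = -13.6057 × 2² / 2² = -13.6057000 eV

For emission (electron falling to lower state), the photon energy is:
E_photon = E_10 - E_2 = |-0.5442280 - (-13.6057000)|
E_photon = 13.0615 eV

This energy is carried away by the emitted photon.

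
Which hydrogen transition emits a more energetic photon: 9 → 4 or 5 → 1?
5 → 1

Calculate the energy for each transition:

Transition 9 → 4:
ΔE₁ = |E_4 - E_9| = |-13.6057/4² - (-13.6057/9²)|
ΔE₁ = |-0.850356250 - (-0.167971605)| = 0.682385 eV

Transition 5 → 1:
ΔE₂ = |E_1 - E_5| = |-13.6057/1² - (-13.6057/5²)|
ΔE₂ = |-13.605700000 - (-0.544228000)| = 13.061472 eV

Since 13.061472 eV > 0.682385 eV, the transition 5 → 1 emits the more energetic photon.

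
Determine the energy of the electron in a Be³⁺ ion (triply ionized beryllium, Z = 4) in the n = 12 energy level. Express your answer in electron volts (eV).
-1.51174 eV

The energy levels of a hydrogen-like atom are given by:
E_n = -13.6057 Z² / n² eV  (with Z = 4 for Be³⁺)

For n = 12:
E_12 = -13.6057 × 4² / 12²
E_12 = -13.6057 × 16 / 144
E_12 = -1.51174 eV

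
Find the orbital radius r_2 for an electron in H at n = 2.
0.2117 nm (or 2.1167 Å)

The Bohr radius formula is:
r_n = n² a₀ / Z

where a₀ = 0.0529177 nm is the Bohr radius.

For H (Z = 1) at n = 2:
r_2 = 2² × 0.0529177 nm / 1
r_2 = 4 × 0.0529177 nm / 1
r_2 = 0.21167 nm / 1
r_2 = 0.2117 nm

The electron orbits at approximately 0.2117 nm from the nucleus.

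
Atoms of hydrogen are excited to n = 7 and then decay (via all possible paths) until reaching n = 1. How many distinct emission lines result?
21

The electron can occupy levels n = 1, 2, ..., 7 during de-excitation — that is m = 7 - 1 + 1 = 7 distinct levels.

The number of distinct spectral lines equals the number of ways to choose 2 of these m levels (each pair gives one possible emission transition):

Number of lines = m(m-1)/2 = 7×6/2 = 21

These correspond to all possible transitions between the 7 levels:
7 → 6, 7 → 5, 7 → 4, 7 → 3, 7 → 2, 7 → 1, 6 → 5, 6 → 4...

Each transition produces a photon with a unique energy (and thus wavelength). This count does not depend on Z.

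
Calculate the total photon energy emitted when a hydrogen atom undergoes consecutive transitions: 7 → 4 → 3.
1.23408 eV

The energy levels of hydrogen are E_n = -13.6057 / n² eV.

First transition (7 → 4):
ΔE₁ = |E_4 - E_7|
ΔE₁ = |-0.85035625000 - (-0.27766734694)| = 0.57268890 eV

Second transition (4 → 3):
ΔE₂ = |E_3 - E_4|
ΔE₂ = |-1.51174444444 - (-0.85035625000)| = 0.66138819 eV

Total energy released:
E_total = ΔE₁ + ΔE₂ = 0.57268890 + 0.66138819 = 1.23408 eV

Note: This equals the direct transition 7 → 3: 1.23408 eV ✓
Energy is conserved regardless of the path taken.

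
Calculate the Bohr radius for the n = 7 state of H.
2.592968 nm (or 25.929683 Å)

The Bohr radius formula is:
r_n = n² a₀ / Z

where a₀ = 0.052917721 nm is the Bohr radius.

For H (Z = 1) at n = 7:
r_7 = 7² × 0.052917721 nm / 1
r_7 = 49 × 0.052917721 nm / 1
r_7 = 2.5929683 nm / 1
r_7 = 2.592968 nm

The electron orbits at approximately 2.592968 nm from the nucleus.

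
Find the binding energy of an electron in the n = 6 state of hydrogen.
0.38 eV

The ionization energy is the energy needed to remove the electron completely (n → ∞).

For hydrogen, E_n = -13.6057 eV / n².

At n = 6: E_6 = -13.6057 / 6² = -0.37794 eV
At n = ∞: E_∞ = 0 eV

Ionization energy = E_∞ - E_6 = 0 - (-0.37794) = 0.37794 eV
Ionization energy ≈ 0.38 eV

This is also called the binding energy of the electron in state n = 6.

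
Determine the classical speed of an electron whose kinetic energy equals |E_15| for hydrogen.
1.46e+05 m/s (or 0.0486% of c)

The binding energy at n = 15 for hydrogen is:
E_15 = -13.6057/15² = -0.0604698 eV
|E_15| = 0.0604698 eV

Convert to Joules:
KE = 0.0604698 eV × (1.602177 × 10⁻¹⁹ J/eV) = 9.6883e-21 J

Using KE = ½mv²:
v = √(2·KE/m_e)
v = √(2 × 9.6883e-21 J / 9.10938 × 10⁻³¹ kg)
v = 1.46e+05 m/s

This is approximately 0.0486% the speed of light.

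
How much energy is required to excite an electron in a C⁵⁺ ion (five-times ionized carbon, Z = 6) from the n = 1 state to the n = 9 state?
483.75822 eV

The energy levels of a hydrogen-like atom are E_n = -13.6057 Z² eV / n².

Energy at n = 1: E_1 = -13.6057 × 6² / 1² = -489.80520000 eV
Energy at n = 9: E_9 = -13.6057 × 6² / 9² = -6.04697778 eV

The excitation energy is the difference:
ΔE = E_9 - E_1
ΔE = -6.04697778 - (-489.80520000)
ΔE = 483.75822 eV

Since this is positive, energy must be absorbed (photon absorption).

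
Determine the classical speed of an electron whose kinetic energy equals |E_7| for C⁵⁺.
1.8752e+06 m/s (or 0.62549% of c)

The binding energy at n = 7 for C⁵⁺ is:
E_7 = -13.6057 × 6²/7² = -9.9960245 eV
|E_7| = 9.9960245 eV

Convert to Joules:
KE = 9.9960245 eV × (1.602177 × 10⁻¹⁹ J/eV) = 1.601540e-18 J

Using KE = ½mv²:
v = √(2·KE/m_e)
v = √(2 × 1.601540e-18 J / 9.10938 × 10⁻³¹ kg)
v = 1.8752e+06 m/s

This is approximately 0.62549% the speed of light.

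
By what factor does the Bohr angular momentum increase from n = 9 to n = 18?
2.00

In the Bohr model, L_n = nℏ, so the ratio is purely the ratio of quantum numbers:

L_18/L_9 = 18ℏ / 9ℏ = 18/9 = 2.00

The angular momentum scales linearly with n.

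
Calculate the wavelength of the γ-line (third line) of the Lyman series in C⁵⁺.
2.70004 nm

The lines of a series are numbered from the longest wavelength (smallest ΔE) outward; the third line is the transition from n = n_f + 3 to n_f.
The Lyman series has all transitions ending at n_f = 1.

For C⁵⁺ (Z = 6), the third line (γ-line) is the jump from n = 4 to n = 1:
E_4 = -13.6057 × 6² / 4² = -30.6128250 eV
E_1 = -13.6057 × 6² / 1² = -489.8052000 eV
ΔE = E_4 - E_1 = 459.1923750 eV

λ = hc/E = 1239.84 eV·nm / 459.1923750 eV
λ = 2.70004 nm

This is the γ-line of the Lyman series in C⁵⁺.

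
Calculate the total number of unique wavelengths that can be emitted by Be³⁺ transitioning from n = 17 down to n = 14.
6

The electron can occupy levels n = 14, 15, ..., 17 during de-excitation — that is m = 17 - 14 + 1 = 4 distinct levels.

The number of distinct spectral lines equals the number of ways to choose 2 of these m levels (each pair gives one possible emission transition):

Number of lines = m(m-1)/2 = 4×3/2 = 6

These correspond to all possible transitions between the 4 levels:
17 → 16, 17 → 15, 17 → 14, 16 → 15, 16 → 14, 15 → 14

Each transition produces a photon with a unique energy (and thus wavelength). This count does not depend on Z.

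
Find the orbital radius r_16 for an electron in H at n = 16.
13.546937 nm (or 135.469366 Å)

The Bohr radius formula is:
r_n = n² a₀ / Z

where a₀ = 0.052917721 nm is the Bohr radius.

For H (Z = 1) at n = 16:
r_16 = 16² × 0.052917721 nm / 1
r_16 = 256 × 0.052917721 nm / 1
r_16 = 13.5469366 nm / 1
r_16 = 13.546937 nm

The electron orbits at approximately 13.546937 nm from the nucleus.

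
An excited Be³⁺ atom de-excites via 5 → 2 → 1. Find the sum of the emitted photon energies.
208.9836 eV

The energy levels of Be³⁺ are E_n = -13.6057 × 4² / n² eV.

First transition (5 → 2):
ΔE₁ = |E_2 - E_5|
ΔE₁ = |-54.4228000000 - (-8.7076480000)| = 45.7151520 eV

Second transition (2 → 1):
ΔE₂ = |E_1 - E_2|
ΔE₂ = |-217.6912000000 - (-54.4228000000)| = 163.2684000 eV

Total energy released:
E_total = ΔE₁ + ΔE₂ = 45.7151520 + 163.2684000 = 208.9836 eV

Note: This equals the direct transition 5 → 1: 208.9836 eV ✓
Energy is conserved regardless of the path taken.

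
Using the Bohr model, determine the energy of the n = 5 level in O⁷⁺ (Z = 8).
-34.830592 eV

For hydrogen-like ions, the energy levels scale with Z²:
E_n = -13.6057 Z² / n² eV

For O⁷⁺ (Z = 8) at n = 5:
E_5 = -13.6057 × 8² / 5²
E_5 = -13.6057 × 64 / 25
E_5 = -870.7648 / 25
E_5 = -34.830592 eV

The energy is 64 times more negative than hydrogen at the same n due to the stronger nuclear charge.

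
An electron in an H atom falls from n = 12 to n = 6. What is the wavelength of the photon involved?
4374.07263 nm

First, find the transition energy using E_n = -13.6057 / n² eV:
E_12 = -13.6057 / 12² = -0.09448402778 eV
E_6 = -13.6057 / 6² = -0.37793611111 eV

Photon energy: |ΔE| = |E_6 - E_12| = 0.28345208333 eV

Convert to wavelength using E = hc/λ with hc = 1239.84 eV·nm:
λ = hc/E = 1239.84 eV·nm / 0.28345208333 eV
λ = 4374.07263 nm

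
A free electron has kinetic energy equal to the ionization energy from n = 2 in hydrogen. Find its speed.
1.094e+06 m/s (or 0.36487% of c)

The binding energy at n = 2 for hydrogen is:
E_2 = -13.6057/2² = -3.4014250 eV
|E_2| = 3.4014250 eV

Convert to Joules:
KE = 3.4014250 eV × (1.602177 × 10⁻¹⁹ J/eV) = 5.44968e-19 J

Using KE = ½mv²:
v = √(2·KE/m_e)
v = √(2 × 5.44968e-19 J / 9.10938 × 10⁻³¹ kg)
v = 1.094e+06 m/s

This is approximately 0.36487% the speed of light.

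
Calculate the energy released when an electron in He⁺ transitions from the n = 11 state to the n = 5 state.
1.72714 eV

The energy levels are E_n = -13.6057 Z² eV / n².

Energy at n = 11: E_11 = -13.6057 × 2² / 11² = -0.44977521 eV
Energy at n = 5: E_5 = -13.6057 × 2² / 5² = -2.17691200 eV

For emission (electron falling to lower state), the photon energy is:
E_photon = E_11 - E_5 = |-0.44977521 - (-2.17691200)|
E_photon = 1.72714 eV

This energy is carried away by the emitted photon.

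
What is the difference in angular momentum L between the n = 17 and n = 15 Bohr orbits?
2.109e-34 J·s (or 2ℏ)

In the Bohr model, L_n = nℏ where ℏ = 1.05457e-34 J·s.

L_17 = 17ℏ = 1.79277e-33 J·s
L_15 = 15ℏ = 1.58186e-33 J·s

ΔL = L_17 - L_15 = (17 - 15)ℏ = 2ℏ
ΔL = 2 × 1.05457e-34 J·s = 2.109e-34 J·s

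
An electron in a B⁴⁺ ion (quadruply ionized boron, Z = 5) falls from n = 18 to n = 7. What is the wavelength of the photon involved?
210.4327 nm

First, find the transition energy using E_n = -13.6057 Z² / n² eV:
E_18 = -13.6057 × 5² / 18² = -1.04982253 eV
E_7 = -13.6057 × 5² / 7² = -6.94168367 eV

Photon energy: |ΔE| = |E_7 - E_18| = 5.89186114 eV

Convert to wavelength using E = hc/λ with hc = 1239.84 eV·nm:
λ = hc/E = 1239.84 eV·nm / 5.89186114 eV
λ = 210.4327 nm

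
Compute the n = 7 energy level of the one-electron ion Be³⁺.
-4.44 eV

For hydrogen-like ions, the energy levels scale with Z²:
E_n = -13.6057 Z² / n² eV

For Be³⁺ (Z = 4) at n = 7:
E_7 = -13.6057 × 4² / 7²
E_7 = -13.6057 × 16 / 49
E_7 = -217.6912 / 49
E_7 = -4.44 eV

The energy is 16 times more negative than hydrogen at the same n due to the stronger nuclear charge.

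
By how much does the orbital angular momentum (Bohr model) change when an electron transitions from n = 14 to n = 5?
9.4911e-34 J·s (or 9ℏ)

In the Bohr model, L_n = nℏ where ℏ = 1.054572e-34 J·s.

L_14 = 14ℏ = 1.476401e-33 J·s
L_5 = 5ℏ = 5.272860e-34 J·s

ΔL = L_14 - L_5 = (14 - 5)ℏ = 9ℏ
ΔL = 9 × 1.054572e-34 J·s = 9.4911e-34 J·s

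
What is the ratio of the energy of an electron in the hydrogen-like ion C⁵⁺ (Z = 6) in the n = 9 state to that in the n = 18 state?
4.00000

Using E_n = -13.6057 Z² / n² eV with Z = 6:

E_9 = -13.6057 × 6² / 9² = -489.8052 / 81 = -6.04697777778 eV
E_18 = -13.6057 × 6² / 18² = -489.8052 / 324 = -1.51174444444 eV

The ratio is:
E_9/E_18 = (-6.04697777778) / (-1.51174444444)
E_9/E_18 = (-489.8052/81) / (-489.8052/324)
E_9/E_18 = 324/81
E_9/E_18 = 4.00000
(Note: the Z² factors cancel in the ratio.)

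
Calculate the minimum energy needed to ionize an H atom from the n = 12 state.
0.09448 eV

The ionization energy is the energy needed to remove the electron completely (n → ∞).

For hydrogen, E_n = -13.6057 eV / n².

At n = 12: E_12 = -13.6057 / 12² = -0.09448403 eV
At n = ∞: E_∞ = 0 eV

Ionization energy = E_∞ - E_12 = 0 - (-0.09448403) = 0.09448403 eV
Ionization energy ≈ 0.09448 eV

This is also called the binding energy of the electron in state n = 12.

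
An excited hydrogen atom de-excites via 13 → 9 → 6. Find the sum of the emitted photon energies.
0.297 eV

The energy levels of hydrogen are E_n = -13.6057 / n² eV.

First transition (13 → 9):
ΔE₁ = |E_9 - E_13|
ΔE₁ = |-0.167971605 - (-0.080507101)| = 0.087465 eV

Second transition (9 → 6):
ΔE₂ = |E_6 - E_9|
ΔE₂ = |-0.377936111 - (-0.167971605)| = 0.209965 eV

Total energy released:
E_total = ΔE₁ + ΔE₂ = 0.087465 + 0.209965 = 0.297 eV

Note: This equals the direct transition 13 → 6: 0.297 eV ✓
Energy is conserved regardless of the path taken.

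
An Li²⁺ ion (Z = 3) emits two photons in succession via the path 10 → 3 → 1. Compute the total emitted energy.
121.226787 eV

The energy levels of Li²⁺ are E_n = -13.6057 × 3² / n² eV.

First transition (10 → 3):
ΔE₁ = |E_3 - E_10|
ΔE₁ = |-13.605700000000 - (-1.224513000000)| = 12.381187000 eV

Second transition (3 → 1):
ΔE₂ = |E_1 - E_3|
ΔE₂ = |-122.451300000000 - (-13.605700000000)| = 108.845600000 eV

Total energy released:
E_total = ΔE₁ + ΔE₂ = 12.381187000 + 108.845600000 = 121.226787 eV

Note: This equals the direct transition 10 → 1: 121.226787 eV ✓
Energy is conserved regardless of the path taken.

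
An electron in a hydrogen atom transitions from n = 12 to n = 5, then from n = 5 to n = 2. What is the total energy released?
3.30694 eV

The energy levels of hydrogen are E_n = -13.6057 / n² eV.

First transition (12 → 5):
ΔE₁ = |E_5 - E_12|
ΔE₁ = |-0.54422800000 - (-0.09448402778)| = 0.44974397 eV

Second transition (5 → 2):
ΔE₂ = |E_2 - E_5|
ΔE₂ = |-3.40142500000 - (-0.54422800000)| = 2.85719700 eV

Total energy released:
E_total = ΔE₁ + ΔE₂ = 0.44974397 + 2.85719700 = 3.30694 eV

Note: This equals the direct transition 12 → 2: 3.30694 eV ✓
Energy is conserved regardless of the path taken.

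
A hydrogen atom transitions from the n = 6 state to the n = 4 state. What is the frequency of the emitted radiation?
1.1423e+14 Hz

First, find the transition energy:
E_6 = -13.6057 / 6² = -0.37793611 eV
E_4 = -13.6057 / 4² = -0.85035625 eV
|ΔE| = |E_4 - E_6| = 0.47242014 eV

Convert to Joules: E = 0.47242014 eV × (1.602177 × 10⁻¹⁹ J/eV) = 7.569007e-20 J

Using E = hf:
f = E/h = 7.569007e-20 J / (6.62607 × 10⁻³⁴ J·s)
f = 1.1423e+14 Hz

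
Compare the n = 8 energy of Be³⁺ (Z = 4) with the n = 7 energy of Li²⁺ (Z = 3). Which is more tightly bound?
Be³⁺ at n = 8 (E = -3.401425 eV)

Using E_n = -13.6057 Z² / n² eV:

Be³⁺ (Z = 4) at n = 8:
E = -13.6057 × 4² / 8² = -13.6057 × 16 / 64 = -3.401425000 eV

Li²⁺ (Z = 3) at n = 7:
E = -13.6057 × 3² / 7² = -13.6057 × 9 / 49 = -2.499006122 eV

Since -3.401425000 eV < -2.499006122 eV,
Be³⁺ at n = 8 is more tightly bound (requires more energy to ionize).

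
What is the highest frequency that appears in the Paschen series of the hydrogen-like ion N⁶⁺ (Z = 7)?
1.79e+16 Hz

The series limit corresponds to the transition from n = ∞ to n = 3.
This is the highest energy (shortest wavelength) transition in the Paschen series.

E_∞ = 0 eV
E_3 = -13.6057 × 7² / 3² = -74.07547778 eV

Energy at series limit:
ΔE = E_∞ - E_3 = 0 - (-74.07547778) = 74.07547778 eV
E = 74.07547778 eV × (1.602177 × 10⁻¹⁹ J/eV) = 1.1868e-17 J
f = E/h = 1.1868e-17 J / (6.62607 × 10⁻³⁴ J·s) = 1.79e+16 Hz

This energy equals the ionization energy from the n = 3 state of N⁶⁺.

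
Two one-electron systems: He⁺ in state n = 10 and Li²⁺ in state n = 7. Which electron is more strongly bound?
Li²⁺ at n = 7 (E = -2.49901 eV)

Using E_n = -13.6057 Z² / n² eV:

He⁺ (Z = 2) at n = 10:
E = -13.6057 × 2² / 10² = -13.6057 × 4 / 100 = -0.54422800 eV

Li²⁺ (Z = 3) at n = 7:
E = -13.6057 × 3² / 7² = -13.6057 × 9 / 49 = -2.49900612 eV

Since -2.49900612 eV < -0.54422800 eV,
Li²⁺ at n = 7 is more tightly bound (requires more energy to ionize).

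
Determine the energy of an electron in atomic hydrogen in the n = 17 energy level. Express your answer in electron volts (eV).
-0.05 eV

The energy levels of a hydrogen-like atom are given by:
E_n = -13.6057 eV / n²

For n = 17:
E_17 = -13.6057 eV / 17²
E_17 = -13.6057 eV / 289
E_17 = -0.05 eV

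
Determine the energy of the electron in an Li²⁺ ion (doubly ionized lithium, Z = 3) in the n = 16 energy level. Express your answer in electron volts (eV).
-0.4783 eV

The energy levels of a hydrogen-like atom are given by:
E_n = -13.6057 Z² / n² eV  (with Z = 3 for Li²⁺)

For n = 16:
E_16 = -13.6057 × 3² / 16²
E_16 = -13.6057 × 9 / 256
E_16 = -0.4783 eV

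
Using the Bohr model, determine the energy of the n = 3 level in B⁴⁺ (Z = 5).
-37.794 eV

For hydrogen-like ions, the energy levels scale with Z²:
E_n = -13.6057 Z² / n² eV

For B⁴⁺ (Z = 5) at n = 3:
E_3 = -13.6057 × 5² / 3²
E_3 = -13.6057 × 25 / 9
E_3 = -340.1425 / 9
E_3 = -37.794 eV

The energy is 25 times more negative than hydrogen at the same n due to the stronger nuclear charge.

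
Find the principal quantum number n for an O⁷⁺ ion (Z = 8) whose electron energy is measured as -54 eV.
n = 4

The exact energy levels follow E_n = -13.6057 Z² / n² eV with Z = 8.

The measured value (-54 eV) is reported to only 2 significant figures, so we must test candidate n values and see which one matches to that precision.

Candidate energies:
  n = 2:  E = -13.6057 × 8² / 2² = -217.69120 eV
  n = 3:  E = -13.6057 × 8² / 3² = -96.75164 eV
  n = 4:  E = -13.6057 × 8² / 4² = -54.42280 eV  ← matches
  n = 5:  E = -13.6057 × 8² / 5² = -34.83059 eV
  n = 6:  E = -13.6057 × 8² / 6² = -24.18791 eV

Checking against the measurement of -54 eV (2 sig figs), only n = 4 agrees:
E_4 = -54.42280 eV, which rounds to -54 eV ✓

Therefore n = 4.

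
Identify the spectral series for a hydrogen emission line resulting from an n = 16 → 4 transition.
Brackett series

The spectral series in hydrogen are named based on the final (lower) energy level:
- Lyman series: n_final = 1 (ultraviolet)
- Balmer series: n_final = 2 (visible/near-UV)
- Paschen series: n_final = 3 (infrared)
- Brackett series: n_final = 4 (infrared)
- Pfund series: n_final = 5 (far infrared)

Since this transition ends at n = 4, it belongs to the Brackett series.

For reference, this 16 → 4 line has photon energy
ΔE = 13.6057 eV × (1/4² - 1/16²) = 0.79720898438 eV,
corresponding to wavelength λ = hc/ΔE = 1239.84 eV·nm / 0.79720898438 eV = 1555.22582 nm in the infrared region.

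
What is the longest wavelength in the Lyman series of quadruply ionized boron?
4.8601 nm

The longest wavelength corresponds to the smallest energy transition in the series.
The Lyman series has all transitions ending at n_f = 1.

For B⁴⁺ (Z = 5), the first line (α-line) is the jump from n = 2 to n = 1:
E_2 = -13.6057 × 5² / 2² = -85.035625 eV
E_1 = -13.6057 × 5² / 1² = -340.142500 eV
ΔE = E_2 - E_1 = 255.106875 eV

λ = hc/E = 1239.84 eV·nm / 255.106875 eV
λ = 4.8601 nm

This is the α-line of the Lyman series in B⁴⁺.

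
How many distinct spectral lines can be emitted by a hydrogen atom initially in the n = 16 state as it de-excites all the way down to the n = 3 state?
91

The electron can occupy levels n = 3, 4, ..., 16 during de-excitation — that is m = 16 - 3 + 1 = 14 distinct levels.

The number of distinct spectral lines equals the number of ways to choose 2 of these m levels (each pair gives one possible emission transition):

Number of lines = m(m-1)/2 = 14×13/2 = 91

These correspond to all possible transitions between the 14 levels:
16 → 15, 16 → 14, 16 → 13, 16 → 12, 16 → 11, 16 → 10, 16 → 9, 16 → 8...

Each transition produces a photon with a unique energy (and thus wavelength). This count does not depend on Z.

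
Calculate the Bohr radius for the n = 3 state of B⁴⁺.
0.0953 nm (or 0.9525 Å)

The Bohr radius formula is:
r_n = n² a₀ / Z

where a₀ = 0.0529177 nm is the Bohr radius.

For B⁴⁺ (Z = 5) at n = 3:
r_3 = 3² × 0.0529177 nm / 5
r_3 = 9 × 0.0529177 nm / 5
r_3 = 0.47626 nm / 5
r_3 = 0.0953 nm

The electron orbits at approximately 0.0953 nm from the nucleus.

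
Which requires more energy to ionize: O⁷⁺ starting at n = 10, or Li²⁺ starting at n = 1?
Li²⁺ at n = 1 (E = -122.45 eV)

Using E_n = -13.6057 Z² / n² eV:

O⁷⁺ (Z = 8) at n = 10:
E = -13.6057 × 8² / 10² = -13.6057 × 64 / 100 = -8.70765 eV

Li²⁺ (Z = 3) at n = 1:
E = -13.6057 × 3² / 1² = -13.6057 × 9 / 1 = -122.45130 eV

Since -122.45130 eV < -8.70765 eV,
Li²⁺ at n = 1 is more tightly bound (requires more energy to ionize).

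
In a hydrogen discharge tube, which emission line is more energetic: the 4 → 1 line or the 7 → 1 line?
7 → 1

Calculate the energy for each transition:

Transition 4 → 1:
ΔE₁ = |E_1 - E_4| = |-13.6057/1² - (-13.6057/4²)|
ΔE₁ = |-13.605700000000 - (-0.850356250000)| = 12.755343750 eV

Transition 7 → 1:
ΔE₂ = |E_1 - E_7| = |-13.6057/1² - (-13.6057/7²)|
ΔE₂ = |-13.605700000000 - (-0.277667346939)| = 13.328032653 eV

Since 13.328032653 eV > 12.755343750 eV, the transition 7 → 1 emits the more energetic photon.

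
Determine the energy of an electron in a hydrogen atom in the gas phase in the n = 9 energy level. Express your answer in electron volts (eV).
-0.16797 eV

The energy levels of a hydrogen-like atom are given by:
E_n = -13.6057 eV / n²

For n = 9:
E_9 = -13.6057 eV / 9²
E_9 = -13.6057 eV / 81
E_9 = -0.16797 eV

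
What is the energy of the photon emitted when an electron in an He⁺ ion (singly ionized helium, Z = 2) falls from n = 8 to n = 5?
1.3266 eV

The energy levels are E_n = -13.6057 Z² eV / n².

Energy at n = 8: E_8 = -13.6057 × 2² / 8² = -0.8503563 eV
Energy at n = 5: E_5 = -13.6057 × 2² / 5² = -2.1769120 eV

For emission (electron falling to lower state), the photon energy is:
E_photon = E_8 - E_5 = |-0.8503563 - (-2.1769120)|
E_photon = 1.3266 eV

This energy is carried away by the emitted photon.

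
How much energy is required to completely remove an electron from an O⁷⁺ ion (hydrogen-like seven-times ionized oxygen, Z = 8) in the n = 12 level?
6.047 eV

The ionization energy is the energy needed to remove the electron completely (n → ∞).

For a hydrogen-like ion with Z = 8, E_n = -13.6057 Z² / n² eV.

At n = 12: E_12 = -13.6057 × 8² / 12² = -6.046978 eV
At n = ∞: E_∞ = 0 eV

Ionization energy = E_∞ - E_12 = 0 - (-6.046978) = 6.046978 eV
Ionization energy ≈ 6.047 eV

This is also called the binding energy of the electron in state n = 12.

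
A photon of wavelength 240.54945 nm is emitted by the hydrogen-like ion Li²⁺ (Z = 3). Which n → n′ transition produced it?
n = 7 → n = 4

First, find the photon energy from the wavelength (hc = 1239.84 eV·nm):
E = hc/λ = 1239.84 eV·nm / 240.54945 nm = 5.1542001 eV

The energy levels of Li²⁺ satisfy E_n = -13.6057 × 3² / n² eV, so an emission n_i → n_f releases
ΔE = 13.6057 × 3² × (1/n_f² − 1/n_i²) eV.

Setting ΔE equal to the photon energy:
1/n_f² − 1/n_i² = 5.1542001 / (13.6057 × 3²) = 0.042091837

Since 1/n_i² must be positive, we need 1/n_f² > 0.042091837, i.e. n_f ≤ 4. For each allowed n_f, solve n_i = (1/n_f² − 0.042091837)^(−1/2) and check whether it is a whole number:
  n_f = 1: 1/n_i² = 1.000000000 − 0.042091837 = 0.957908163 → n_i = 1.022  (not an integer) ✗
  n_f = 2: 1/n_i² = 0.250000000 − 0.042091837 = 0.207908163 → n_i = 2.193  (not an integer) ✗
  n_f = 3: 1/n_i² = 0.111111111 − 0.042091837 = 0.069019274 → n_i = 3.806  (not an integer) ✗
  n_f = 4: 1/n_i² = 0.062500000 − 0.042091837 = 0.020408163 → n_i = 7.000  → integer, n_i = 7 ✓

Only n_f = 4 gives an integer upper level, n_i = 7.

The transition is from n = 7 to n = 4 (emission).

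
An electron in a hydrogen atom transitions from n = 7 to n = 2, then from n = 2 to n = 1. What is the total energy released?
13.32803 eV

The energy levels of hydrogen are E_n = -13.6057 / n² eV.

First transition (7 → 2):
ΔE₁ = |E_2 - E_7|
ΔE₁ = |-3.40142500000 - (-0.27766734694)| = 3.12375765 eV

Second transition (2 → 1):
ΔE₂ = |E_1 - E_2|
ΔE₂ = |-13.60570000000 - (-3.40142500000)| = 10.20427500 eV

Total energy released:
E_total = ΔE₁ + ΔE₂ = 3.12375765 + 10.20427500 = 13.32803 eV

Note: This equals the direct transition 7 → 1: 13.32803 eV ✓
Energy is conserved regardless of the path taken.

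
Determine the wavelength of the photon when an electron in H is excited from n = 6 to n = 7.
12365.1669 nm

First, find the transition energy using E_n = -13.6057 / n² eV:
E_6 = -13.6057 / 6² = -0.37793611111 eV
E_7 = -13.6057 / 7² = -0.27766734694 eV

Photon energy: |ΔE| = |E_7 - E_6| = 0.10026876417 eV

Convert to wavelength using E = hc/λ with hc = 1239.84 eV·nm:
λ = hc/E = 1239.84 eV·nm / 0.10026876417 eV
λ = 12365.1669 nm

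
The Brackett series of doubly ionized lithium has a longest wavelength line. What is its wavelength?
450.007472 nm

The longest wavelength corresponds to the smallest energy transition in the series.
The Brackett series has all transitions ending at n_f = 4.

For Li²⁺ (Z = 3), the first line (α-line) is the jump from n = 5 to n = 4:
E_5 = -13.6057 × 3² / 5² = -4.8980520000 eV
E_4 = -13.6057 × 3² / 4² = -7.6532062500 eV
ΔE = E_5 - E_4 = 2.7551542500 eV

λ = hc/E = 1239.84 eV·nm / 2.7551542500 eV
λ = 450.007472 nm

This is the α-line of the Brackett series in Li²⁺.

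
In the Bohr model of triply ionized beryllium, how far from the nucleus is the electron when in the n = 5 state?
0.3307 nm (or 3.3074 Å)

The Bohr radius formula is:
r_n = n² a₀ / Z

where a₀ = 0.0529177 nm is the Bohr radius.

For Be³⁺ (Z = 4) at n = 5:
r_5 = 5² × 0.0529177 nm / 4
r_5 = 25 × 0.0529177 nm / 4
r_5 = 1.32294 nm / 4
r_5 = 0.3307 nm

The electron orbits at approximately 0.3307 nm from the nucleus.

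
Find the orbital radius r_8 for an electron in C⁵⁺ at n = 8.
0.56446 nm (or 5.64456 Å)

The Bohr radius formula is:
r_n = n² a₀ / Z

where a₀ = 0.05291772 nm is the Bohr radius.

For C⁵⁺ (Z = 6) at n = 8:
r_8 = 8² × 0.05291772 nm / 6
r_8 = 64 × 0.05291772 nm / 6
r_8 = 3.386734 nm / 6
r_8 = 0.56446 nm

The electron orbits at approximately 0.56446 nm from the nucleus.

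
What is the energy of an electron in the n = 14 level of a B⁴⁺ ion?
-1.735421 eV

For hydrogen-like ions, the energy levels scale with Z²:
E_n = -13.6057 Z² / n² eV

For B⁴⁺ (Z = 5) at n = 14:
E_14 = -13.6057 × 5² / 14²
E_14 = -13.6057 × 25 / 196
E_14 = -340.1425 / 196
E_14 = -1.735421 eV

The energy is 25 times more negative than hydrogen at the same n due to the stronger nuclear charge.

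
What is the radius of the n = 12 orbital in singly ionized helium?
3.8101 nm (or 38.1008 Å)

The Bohr radius formula is:
r_n = n² a₀ / Z

where a₀ = 0.0529177 nm is the Bohr radius.

For He⁺ (Z = 2) at n = 12:
r_12 = 12² × 0.0529177 nm / 2
r_12 = 144 × 0.0529177 nm / 2
r_12 = 7.62015 nm / 2
r_12 = 3.8101 nm

The electron orbits at approximately 3.8101 nm from the nucleus.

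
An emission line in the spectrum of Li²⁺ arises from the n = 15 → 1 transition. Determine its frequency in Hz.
2.9477e+16 Hz

First, find the transition energy:
E_15 = -13.6057 × 3² / 15² = -0.54423 eV
E_1 = -13.6057 × 3² / 1² = -122.45130 eV
|ΔE| = |E_1 - E_15| = 121.90707 eV

Convert to Joules: E = 121.90707 eV × (1.602177 × 10⁻¹⁹ J/eV) = 1.953167e-17 J

Using E = hf:
f = E/h = 1.953167e-17 J / (6.62607 × 10⁻³⁴ J·s)
f = 2.9477e+16 Hz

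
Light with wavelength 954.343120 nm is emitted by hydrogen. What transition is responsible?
n = 8 → n = 3

First, find the photon energy from the wavelength (hc = 1239.84 eV·nm):
E = hc/λ = 1239.84 eV·nm / 954.343120 nm = 1.2991554 eV

The energy levels of hydrogen satisfy E_n = -13.6057 / n² eV, so an emission n_i → n_f releases
ΔE = 13.6057 × (1/n_f² − 1/n_i²) eV.

Setting ΔE equal to the photon energy:
1/n_f² − 1/n_i² = 1.2991554 / 13.6057 = 0.095486112

Since 1/n_i² must be positive, we need 1/n_f² > 0.095486112, i.e. n_f ≤ 3. For each allowed n_f, solve n_i = (1/n_f² − 0.095486112)^(−1/2) and check whether it is a whole number:
  n_f = 1: 1/n_i² = 1.000000000 − 0.095486112 = 0.904513888 → n_i = 1.051  (not an integer) ✗
  n_f = 2: 1/n_i² = 0.250000000 − 0.095486112 = 0.154513888 → n_i = 2.544  (not an integer) ✗
  n_f = 3: 1/n_i² = 0.111111111 − 0.095486112 = 0.015624999 → n_i = 8.000  → integer, n_i = 8 ✓

Only n_f = 3 gives an integer upper level, n_i = 8.

The transition is from n = 8 to n = 3 (emission).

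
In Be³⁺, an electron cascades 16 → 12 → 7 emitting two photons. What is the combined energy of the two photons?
3.5923 eV

The energy levels of Be³⁺ are E_n = -13.6057 × 4² / n² eV.

First transition (16 → 12):
ΔE₁ = |E_12 - E_16|
ΔE₁ = |-1.5117444444 - (-0.8503562500)| = 0.6613882 eV

Second transition (12 → 7):
ΔE₂ = |E_7 - E_12|
ΔE₂ = |-4.4426775510 - (-1.5117444444)| = 2.9309331 eV

Total energy released:
E_total = ΔE₁ + ΔE₂ = 0.6613882 + 2.9309331 = 3.5923 eV

Note: This equals the direct transition 16 → 7: 3.5923 eV ✓
Energy is conserved regardless of the path taken.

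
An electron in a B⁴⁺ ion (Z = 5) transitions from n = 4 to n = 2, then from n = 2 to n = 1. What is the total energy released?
318.88 eV

The energy levels of B⁴⁺ are E_n = -13.6057 × 5² / n² eV.

First transition (4 → 2):
ΔE₁ = |E_2 - E_4|
ΔE₁ = |-85.03562500 - (-21.25890625)| = 63.77672 eV

Second transition (2 → 1):
ΔE₂ = |E_1 - E_2|
ΔE₂ = |-340.14250000 - (-85.03562500)| = 255.10688 eV

Total energy released:
E_total = ΔE₁ + ΔE₂ = 63.77672 + 255.10688 = 318.88 eV

Note: This equals the direct transition 4 → 1: 318.88 eV ✓
Energy is conserved regardless of the path taken.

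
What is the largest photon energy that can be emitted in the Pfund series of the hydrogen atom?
0.54 eV

The series limit corresponds to the transition from n = ∞ to n = 5.
This is the highest energy (shortest wavelength) transition in the Pfund series.

E_∞ = 0 eV
E_5 = -13.6057 / 5² = -0.54 eV

Energy at series limit:
ΔE = E_∞ - E_5 = 0 - (-0.54) = 0.54 eV

This energy equals the ionization energy from the n = 5 state of hydrogen.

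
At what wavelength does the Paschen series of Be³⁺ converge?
51.26 nm

The series limit corresponds to the transition from n = ∞ to n = 3.
This is the highest energy (shortest wavelength) transition in the Paschen series.

E_∞ = 0 eV
E_3 = -13.6057 × 4² / 3² = -24.1879 eV

Energy at series limit:
ΔE = E_∞ - E_3 = 0 - (-24.1879) = 24.1879 eV
λ = hc/E = 1239.84 eV·nm / 24.1879 eV = 51.26 nm

This energy equals the ionization energy from the n = 3 state of Be³⁺.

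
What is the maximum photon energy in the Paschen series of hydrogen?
1.51174 eV

The series limit corresponds to the transition from n = ∞ to n = 3.
This is the highest energy (shortest wavelength) transition in the Paschen series.

E_∞ = 0 eV
E_3 = -13.6057 / 3² = -1.51174 eV

Energy at series limit:
ΔE = E_∞ - E_3 = 0 - (-1.51174) = 1.51174 eV

This energy equals the ionization energy from the n = 3 state of hydrogen.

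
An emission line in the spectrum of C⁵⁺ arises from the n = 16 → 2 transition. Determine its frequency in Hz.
2.91e+16 Hz

First, find the transition energy:
E_16 = -13.6057 × 6² / 16² = -1.913302 eV
E_2 = -13.6057 × 6² / 2² = -122.451300 eV
|ΔE| = |E_2 - E_16| = 120.537998 eV

Convert to Joules: E = 120.537998 eV × (1.602177 × 10⁻¹⁹ J/eV) = 1.9312e-17 J

Using E = hf:
f = E/h = 1.9312e-17 J / (6.62607 × 10⁻³⁴ J·s)
f = 2.91e+16 Hz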